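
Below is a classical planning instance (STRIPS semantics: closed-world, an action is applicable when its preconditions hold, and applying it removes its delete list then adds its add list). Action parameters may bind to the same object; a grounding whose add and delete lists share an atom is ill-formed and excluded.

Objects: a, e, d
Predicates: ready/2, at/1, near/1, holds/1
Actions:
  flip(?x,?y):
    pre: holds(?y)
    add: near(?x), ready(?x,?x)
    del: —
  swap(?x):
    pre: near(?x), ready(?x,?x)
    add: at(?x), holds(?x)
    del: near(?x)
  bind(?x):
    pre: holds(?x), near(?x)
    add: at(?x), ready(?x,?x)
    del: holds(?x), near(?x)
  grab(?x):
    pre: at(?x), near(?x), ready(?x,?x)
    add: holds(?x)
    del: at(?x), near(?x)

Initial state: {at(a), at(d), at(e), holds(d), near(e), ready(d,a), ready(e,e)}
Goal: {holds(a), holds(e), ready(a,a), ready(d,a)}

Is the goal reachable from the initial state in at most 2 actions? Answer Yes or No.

No

1. flip(a,d)  →  {at(a), at(d), at(e), holds(d), near(a), near(e), ready(a,a), ready(d,a), ready(e,e)}
2. swap(a)  →  {at(a), at(d), at(e), holds(a), holds(d), near(e), ready(a,a), ready(d,a), ready(e,e)}
3. swap(e)  →  {at(a), at(d), at(e), holds(a), holds(d), holds(e), ready(a,a), ready(d,a), ready(e,e)}
optimal plan length = 3; 3 > 2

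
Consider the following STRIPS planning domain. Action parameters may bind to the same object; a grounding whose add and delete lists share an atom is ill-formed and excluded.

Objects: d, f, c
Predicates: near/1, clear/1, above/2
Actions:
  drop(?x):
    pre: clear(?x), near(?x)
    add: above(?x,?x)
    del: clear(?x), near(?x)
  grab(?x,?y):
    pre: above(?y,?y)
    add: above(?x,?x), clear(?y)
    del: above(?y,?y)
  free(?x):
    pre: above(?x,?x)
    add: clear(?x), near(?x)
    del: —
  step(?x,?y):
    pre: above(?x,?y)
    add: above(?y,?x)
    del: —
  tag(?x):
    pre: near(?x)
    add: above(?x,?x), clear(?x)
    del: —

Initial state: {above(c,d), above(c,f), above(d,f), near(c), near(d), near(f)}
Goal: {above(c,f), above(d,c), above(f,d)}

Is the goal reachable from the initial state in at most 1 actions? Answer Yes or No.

1. step(d,f)  →  {above(c,d), above(c,f), above(d,f), above(f,d), near(c), near(d), near(f)}
2. step(c,d)  →  {above(c,d), above(c,f), above(d,c), above(d,f), above(f,d), near(c), near(d), near(f)}
optimal plan length = 2; 2 > 1

No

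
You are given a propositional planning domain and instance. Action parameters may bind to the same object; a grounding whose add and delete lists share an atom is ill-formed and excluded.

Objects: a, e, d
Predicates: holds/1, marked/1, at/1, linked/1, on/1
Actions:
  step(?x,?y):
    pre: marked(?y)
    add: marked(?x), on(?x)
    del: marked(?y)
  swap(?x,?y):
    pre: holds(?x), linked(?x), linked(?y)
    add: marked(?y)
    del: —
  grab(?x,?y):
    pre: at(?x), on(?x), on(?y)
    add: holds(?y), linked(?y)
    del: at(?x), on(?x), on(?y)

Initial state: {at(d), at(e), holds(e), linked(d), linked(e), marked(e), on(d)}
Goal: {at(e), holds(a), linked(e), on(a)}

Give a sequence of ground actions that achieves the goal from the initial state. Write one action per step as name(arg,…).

step(a,e); step(e,a); grab(d,a); step(a,e)

1. step(a,e)  →  {at(d), at(e), holds(e), linked(d), linked(e), marked(a), on(a), on(d)}
2. step(e,a)  →  {at(d), at(e), holds(e), linked(d), linked(e), marked(e), on(a), on(d), on(e)}
3. grab(d,a)  →  {at(e), holds(a), holds(e), linked(a), linked(d), linked(e), marked(e), on(e)}
4. step(a,e)  →  {at(e), holds(a), holds(e), linked(a), linked(d), linked(e), marked(a), on(a), on(e)}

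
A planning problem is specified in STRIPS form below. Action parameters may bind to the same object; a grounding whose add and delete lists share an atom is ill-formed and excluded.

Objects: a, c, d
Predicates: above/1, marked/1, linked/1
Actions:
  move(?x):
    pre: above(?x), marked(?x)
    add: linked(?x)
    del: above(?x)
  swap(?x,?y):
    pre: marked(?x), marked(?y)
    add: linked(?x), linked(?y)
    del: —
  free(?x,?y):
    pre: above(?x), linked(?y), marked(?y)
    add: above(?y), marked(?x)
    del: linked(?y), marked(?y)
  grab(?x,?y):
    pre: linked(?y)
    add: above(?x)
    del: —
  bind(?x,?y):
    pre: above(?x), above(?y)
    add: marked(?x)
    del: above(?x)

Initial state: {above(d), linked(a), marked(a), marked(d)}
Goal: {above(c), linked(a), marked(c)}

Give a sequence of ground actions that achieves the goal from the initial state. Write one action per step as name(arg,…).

1. move(d)  →  {linked(a), linked(d), marked(a), marked(d)}
2. grab(c,a)  →  {above(c), linked(a), linked(d), marked(a), marked(d)}
3. free(c,d)  →  {above(c), above(d), linked(a), marked(a), marked(c)}

move(d); grab(c,a); free(c,d)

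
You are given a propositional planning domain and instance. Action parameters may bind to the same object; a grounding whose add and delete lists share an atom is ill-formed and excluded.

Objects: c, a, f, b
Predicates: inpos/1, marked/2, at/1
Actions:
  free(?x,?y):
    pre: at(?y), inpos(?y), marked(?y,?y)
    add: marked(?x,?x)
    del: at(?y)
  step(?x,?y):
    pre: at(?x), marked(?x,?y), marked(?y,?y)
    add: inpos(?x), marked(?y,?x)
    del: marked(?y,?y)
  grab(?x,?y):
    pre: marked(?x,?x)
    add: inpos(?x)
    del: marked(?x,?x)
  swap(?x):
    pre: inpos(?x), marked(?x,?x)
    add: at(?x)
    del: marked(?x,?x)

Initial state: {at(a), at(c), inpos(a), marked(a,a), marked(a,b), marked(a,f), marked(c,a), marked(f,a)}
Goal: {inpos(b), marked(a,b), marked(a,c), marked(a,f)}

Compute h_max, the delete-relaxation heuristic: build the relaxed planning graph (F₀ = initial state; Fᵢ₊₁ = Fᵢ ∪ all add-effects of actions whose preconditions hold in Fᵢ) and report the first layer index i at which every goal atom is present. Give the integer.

F0 = init (8 atoms)
F1 = F0 ∪ {inpos(c), marked(a,c), marked(b,b), marked(c,c), marked(f,f)}  (13 atoms)
F2 = F1 ∪ {inpos(b), inpos(f), marked(b,a)}  (16 atoms)
goal ⊆ F2  ⇒  h_max = 2

2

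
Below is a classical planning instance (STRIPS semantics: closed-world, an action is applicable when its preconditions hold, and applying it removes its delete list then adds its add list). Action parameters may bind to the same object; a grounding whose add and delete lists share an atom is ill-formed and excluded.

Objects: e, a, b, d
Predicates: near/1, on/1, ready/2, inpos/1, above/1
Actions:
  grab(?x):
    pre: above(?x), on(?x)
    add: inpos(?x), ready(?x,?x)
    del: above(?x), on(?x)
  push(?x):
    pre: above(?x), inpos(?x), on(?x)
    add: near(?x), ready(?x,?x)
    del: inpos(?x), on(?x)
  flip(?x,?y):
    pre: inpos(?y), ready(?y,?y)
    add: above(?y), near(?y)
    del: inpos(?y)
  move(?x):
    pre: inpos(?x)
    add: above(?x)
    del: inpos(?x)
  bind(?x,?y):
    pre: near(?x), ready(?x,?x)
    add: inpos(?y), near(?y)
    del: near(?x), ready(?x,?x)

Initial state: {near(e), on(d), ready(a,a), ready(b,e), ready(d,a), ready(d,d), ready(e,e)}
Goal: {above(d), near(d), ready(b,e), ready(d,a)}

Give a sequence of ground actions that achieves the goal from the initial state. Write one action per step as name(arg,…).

bind(e,d); flip(e,d)

1. bind(e,d)  →  {inpos(d), near(d), on(d), ready(a,a), ready(b,e), ready(d,a), ready(d,d)}
2. flip(e,d)  →  {above(d), near(d), on(d), ready(a,a), ready(b,e), ready(d,a), ready(d,d)}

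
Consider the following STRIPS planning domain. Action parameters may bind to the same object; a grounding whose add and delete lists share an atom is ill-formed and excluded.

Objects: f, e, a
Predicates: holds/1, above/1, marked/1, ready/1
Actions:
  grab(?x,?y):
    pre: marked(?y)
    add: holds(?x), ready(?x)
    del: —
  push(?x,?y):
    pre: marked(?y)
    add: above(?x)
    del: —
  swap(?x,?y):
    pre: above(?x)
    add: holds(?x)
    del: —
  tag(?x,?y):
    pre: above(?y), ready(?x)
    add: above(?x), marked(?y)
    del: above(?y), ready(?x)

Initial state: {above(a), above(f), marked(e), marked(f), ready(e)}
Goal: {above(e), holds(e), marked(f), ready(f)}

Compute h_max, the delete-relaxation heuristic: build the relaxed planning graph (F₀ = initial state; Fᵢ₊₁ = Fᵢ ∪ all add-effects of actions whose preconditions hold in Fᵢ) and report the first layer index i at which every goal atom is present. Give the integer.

1

F0 = init (5 atoms)
F1 = F0 ∪ {above(e), holds(a), holds(e), holds(f), marked(a), ready(a), ready(f)}  (12 atoms)
goal ⊆ F1  ⇒  h_max = 1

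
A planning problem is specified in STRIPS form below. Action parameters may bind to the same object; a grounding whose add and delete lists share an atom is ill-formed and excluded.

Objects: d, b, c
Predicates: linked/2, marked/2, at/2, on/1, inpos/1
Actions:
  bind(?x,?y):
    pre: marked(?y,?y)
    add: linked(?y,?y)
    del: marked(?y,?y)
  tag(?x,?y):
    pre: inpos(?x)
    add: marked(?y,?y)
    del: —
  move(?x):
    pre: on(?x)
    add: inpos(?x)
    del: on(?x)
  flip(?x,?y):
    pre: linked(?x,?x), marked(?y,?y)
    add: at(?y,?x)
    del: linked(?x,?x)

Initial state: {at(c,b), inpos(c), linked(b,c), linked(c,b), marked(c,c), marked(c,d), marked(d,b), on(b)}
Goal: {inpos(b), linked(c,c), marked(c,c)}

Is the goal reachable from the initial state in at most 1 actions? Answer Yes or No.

1. bind(d,c)  →  {at(c,b), inpos(c), linked(b,c), linked(c,b), linked(c,c), marked(c,d), marked(d,b), on(b)}
2. tag(c,c)  →  {at(c,b), inpos(c), linked(b,c), linked(c,b), linked(c,c), marked(c,c), marked(c,d), marked(d,b), on(b)}
3. move(b)  →  {at(c,b), inpos(b), inpos(c), linked(b,c), linked(c,b), linked(c,c), marked(c,c), marked(c,d), marked(d,b)}
optimal plan length = 3; 3 > 1

No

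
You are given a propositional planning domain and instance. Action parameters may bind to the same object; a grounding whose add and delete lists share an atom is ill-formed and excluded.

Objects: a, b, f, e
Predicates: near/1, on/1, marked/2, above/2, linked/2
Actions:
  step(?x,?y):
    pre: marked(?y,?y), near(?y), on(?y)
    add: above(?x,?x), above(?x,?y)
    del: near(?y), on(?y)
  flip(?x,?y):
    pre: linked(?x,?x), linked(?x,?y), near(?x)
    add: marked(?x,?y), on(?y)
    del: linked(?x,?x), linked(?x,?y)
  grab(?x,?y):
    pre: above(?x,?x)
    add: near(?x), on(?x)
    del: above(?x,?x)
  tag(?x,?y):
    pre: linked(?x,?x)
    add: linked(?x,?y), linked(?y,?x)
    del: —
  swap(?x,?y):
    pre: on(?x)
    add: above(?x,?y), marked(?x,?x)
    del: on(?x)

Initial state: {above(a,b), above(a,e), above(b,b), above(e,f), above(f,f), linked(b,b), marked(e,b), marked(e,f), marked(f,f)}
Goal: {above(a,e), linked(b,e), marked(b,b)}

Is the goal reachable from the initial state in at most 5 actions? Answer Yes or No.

1. grab(b,a)  →  {above(a,b), above(a,e), above(e,f), above(f,f), linked(b,b), marked(e,b), marked(e,f), marked(f,f), near(b), on(b)}
2. tag(b,e)  →  {above(a,b), above(a,e), above(e,f), above(f,f), linked(b,b), linked(b,e), linked(e,b), marked(e,b), marked(e,f), marked(f,f), near(b), on(b)}
3. flip(b,b)  →  {above(a,b), above(a,e), above(e,f), above(f,f), linked(b,e), linked(e,b), marked(b,b), marked(e,b), marked(e,f), marked(f,f), near(b), on(b)}
optimal plan length = 3; 3 ≤ 5

Yes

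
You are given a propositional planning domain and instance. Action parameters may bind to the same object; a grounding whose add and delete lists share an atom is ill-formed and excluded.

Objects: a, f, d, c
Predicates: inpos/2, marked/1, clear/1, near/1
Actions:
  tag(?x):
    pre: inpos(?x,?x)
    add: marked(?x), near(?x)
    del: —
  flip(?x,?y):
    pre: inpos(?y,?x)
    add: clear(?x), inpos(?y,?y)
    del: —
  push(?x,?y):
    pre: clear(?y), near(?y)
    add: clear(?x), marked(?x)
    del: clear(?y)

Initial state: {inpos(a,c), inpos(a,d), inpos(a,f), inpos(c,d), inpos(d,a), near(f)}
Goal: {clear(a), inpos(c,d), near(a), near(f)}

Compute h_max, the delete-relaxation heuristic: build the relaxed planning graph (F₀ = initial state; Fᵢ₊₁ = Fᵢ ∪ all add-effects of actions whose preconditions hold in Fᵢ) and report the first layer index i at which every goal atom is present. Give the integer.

F0 = init (6 atoms)
F1 = F0 ∪ {clear(a), clear(c), clear(d), clear(f), inpos(a,a), inpos(c,c), inpos(d,d)}  (13 atoms)
F2 = F1 ∪ {marked(a), marked(c), marked(d), near(a), near(c), near(d)}  (19 atoms)
goal ⊆ F2  ⇒  h_max = 2

2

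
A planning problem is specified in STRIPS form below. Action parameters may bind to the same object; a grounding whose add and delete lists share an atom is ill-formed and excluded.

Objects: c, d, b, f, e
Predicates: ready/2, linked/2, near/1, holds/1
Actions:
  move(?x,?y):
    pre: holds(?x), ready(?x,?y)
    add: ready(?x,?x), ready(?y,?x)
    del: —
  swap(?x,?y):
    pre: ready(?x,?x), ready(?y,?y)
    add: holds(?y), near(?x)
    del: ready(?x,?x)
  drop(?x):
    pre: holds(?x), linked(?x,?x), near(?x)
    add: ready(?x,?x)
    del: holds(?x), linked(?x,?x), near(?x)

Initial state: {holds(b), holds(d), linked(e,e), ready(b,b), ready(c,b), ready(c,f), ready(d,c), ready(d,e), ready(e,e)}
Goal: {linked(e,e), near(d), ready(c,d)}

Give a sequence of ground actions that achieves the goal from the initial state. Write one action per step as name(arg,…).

1. move(d,c)  →  {holds(b), holds(d), linked(e,e), ready(b,b), ready(c,b), ready(c,d), ready(c,f), ready(d,c), ready(d,d), ready(d,e), ready(e,e)}
2. swap(d,d)  →  {holds(b), holds(d), linked(e,e), near(d), ready(b,b), ready(c,b), ready(c,d), ready(c,f), ready(d,c), ready(d,e), ready(e,e)}

move(d,c); swap(d,d)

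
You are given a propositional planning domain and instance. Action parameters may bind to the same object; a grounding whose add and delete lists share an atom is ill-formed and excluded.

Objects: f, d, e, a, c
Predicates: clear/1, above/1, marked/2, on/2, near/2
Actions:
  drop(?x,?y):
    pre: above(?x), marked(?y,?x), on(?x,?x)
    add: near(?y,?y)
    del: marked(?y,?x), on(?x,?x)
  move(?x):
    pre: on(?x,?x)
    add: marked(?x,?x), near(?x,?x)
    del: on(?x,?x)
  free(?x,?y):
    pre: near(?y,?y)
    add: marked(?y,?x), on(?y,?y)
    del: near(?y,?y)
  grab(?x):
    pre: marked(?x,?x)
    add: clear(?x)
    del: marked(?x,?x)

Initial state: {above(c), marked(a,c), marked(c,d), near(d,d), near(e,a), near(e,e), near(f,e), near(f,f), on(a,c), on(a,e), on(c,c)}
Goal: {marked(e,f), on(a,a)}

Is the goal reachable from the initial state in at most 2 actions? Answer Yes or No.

1. drop(c,a)  →  {above(c), marked(c,d), near(a,a), near(d,d), near(e,a), near(e,e), near(f,e), near(f,f), on(a,c), on(a,e)}
2. free(f,e)  →  {above(c), marked(c,d), marked(e,f), near(a,a), near(d,d), near(e,a), near(f,e), near(f,f), on(a,c), on(a,e), on(e,e)}
3. free(f,a)  →  {above(c), marked(a,f), marked(c,d), marked(e,f), near(d,d), near(e,a), near(f,e), near(f,f), on(a,a), on(a,c), on(a,e), on(e,e)}
optimal plan length = 3; 3 > 2

No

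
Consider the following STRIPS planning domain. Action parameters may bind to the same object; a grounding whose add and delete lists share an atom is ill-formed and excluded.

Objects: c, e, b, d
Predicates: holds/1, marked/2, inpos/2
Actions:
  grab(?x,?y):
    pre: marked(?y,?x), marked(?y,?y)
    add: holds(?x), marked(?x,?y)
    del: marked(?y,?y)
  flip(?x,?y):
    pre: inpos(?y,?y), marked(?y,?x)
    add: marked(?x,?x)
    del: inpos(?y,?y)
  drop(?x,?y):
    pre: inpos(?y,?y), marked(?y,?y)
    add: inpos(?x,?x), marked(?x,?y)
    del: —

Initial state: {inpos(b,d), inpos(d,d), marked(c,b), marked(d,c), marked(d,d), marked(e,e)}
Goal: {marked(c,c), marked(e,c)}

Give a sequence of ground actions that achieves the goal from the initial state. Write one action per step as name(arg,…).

1. drop(c,d)  →  {inpos(b,d), inpos(c,c), inpos(d,d), marked(c,b), marked(c,d), marked(d,c), marked(d,d), marked(e,e)}
2. flip(c,d)  →  {inpos(b,d), inpos(c,c), marked(c,b), marked(c,c), marked(c,d), marked(d,c), marked(d,d), marked(e,e)}
3. drop(e,c)  →  {inpos(b,d), inpos(c,c), inpos(e,e), marked(c,b), marked(c,c), marked(c,d), marked(d,c), marked(d,d), marked(e,c), marked(e,e)}

drop(c,d); flip(c,d); drop(e,c)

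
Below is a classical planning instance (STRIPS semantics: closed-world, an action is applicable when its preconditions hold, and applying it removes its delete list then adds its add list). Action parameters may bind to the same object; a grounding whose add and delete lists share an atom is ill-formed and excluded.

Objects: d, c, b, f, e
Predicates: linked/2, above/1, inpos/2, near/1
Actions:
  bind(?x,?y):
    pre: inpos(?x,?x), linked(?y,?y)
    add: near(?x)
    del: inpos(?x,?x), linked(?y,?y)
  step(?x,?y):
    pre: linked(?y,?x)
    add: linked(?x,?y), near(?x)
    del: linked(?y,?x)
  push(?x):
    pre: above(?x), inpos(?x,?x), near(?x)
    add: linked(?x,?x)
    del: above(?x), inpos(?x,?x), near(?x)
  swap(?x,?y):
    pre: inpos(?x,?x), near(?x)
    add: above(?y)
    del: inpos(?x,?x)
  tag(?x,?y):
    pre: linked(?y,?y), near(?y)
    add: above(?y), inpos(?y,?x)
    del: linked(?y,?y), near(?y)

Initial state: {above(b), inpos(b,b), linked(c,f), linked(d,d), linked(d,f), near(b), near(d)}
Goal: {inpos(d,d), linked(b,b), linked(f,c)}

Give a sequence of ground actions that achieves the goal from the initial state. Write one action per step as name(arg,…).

1. step(f,c)  →  {above(b), inpos(b,b), linked(d,d), linked(d,f), linked(f,c), near(b), near(d), near(f)}
2. push(b)  →  {linked(b,b), linked(d,d), linked(d,f), linked(f,c), near(d), near(f)}
3. tag(d,d)  →  {above(d), inpos(d,d), linked(b,b), linked(d,f), linked(f,c), near(f)}

step(f,c); push(b); tag(d,d)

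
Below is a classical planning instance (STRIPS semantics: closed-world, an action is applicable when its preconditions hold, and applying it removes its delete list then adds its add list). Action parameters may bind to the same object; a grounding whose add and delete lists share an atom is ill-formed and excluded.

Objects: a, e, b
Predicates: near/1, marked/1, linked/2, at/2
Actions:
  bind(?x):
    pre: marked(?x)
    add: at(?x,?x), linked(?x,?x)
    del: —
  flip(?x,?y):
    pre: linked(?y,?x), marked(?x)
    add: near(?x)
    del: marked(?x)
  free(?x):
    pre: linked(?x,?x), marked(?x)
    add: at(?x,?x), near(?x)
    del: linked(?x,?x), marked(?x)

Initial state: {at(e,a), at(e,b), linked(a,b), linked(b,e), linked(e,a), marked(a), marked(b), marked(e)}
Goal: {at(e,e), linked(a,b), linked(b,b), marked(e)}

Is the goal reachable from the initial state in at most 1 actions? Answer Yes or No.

1. bind(e)  →  {at(e,a), at(e,b), at(e,e), linked(a,b), linked(b,e), linked(e,a), linked(e,e), marked(a), marked(b), marked(e)}
2. bind(b)  →  {at(b,b), at(e,a), at(e,b), at(e,e), linked(a,b), linked(b,b), linked(b,e), linked(e,a), linked(e,e), marked(a), marked(b), marked(e)}
optimal plan length = 2; 2 > 1

No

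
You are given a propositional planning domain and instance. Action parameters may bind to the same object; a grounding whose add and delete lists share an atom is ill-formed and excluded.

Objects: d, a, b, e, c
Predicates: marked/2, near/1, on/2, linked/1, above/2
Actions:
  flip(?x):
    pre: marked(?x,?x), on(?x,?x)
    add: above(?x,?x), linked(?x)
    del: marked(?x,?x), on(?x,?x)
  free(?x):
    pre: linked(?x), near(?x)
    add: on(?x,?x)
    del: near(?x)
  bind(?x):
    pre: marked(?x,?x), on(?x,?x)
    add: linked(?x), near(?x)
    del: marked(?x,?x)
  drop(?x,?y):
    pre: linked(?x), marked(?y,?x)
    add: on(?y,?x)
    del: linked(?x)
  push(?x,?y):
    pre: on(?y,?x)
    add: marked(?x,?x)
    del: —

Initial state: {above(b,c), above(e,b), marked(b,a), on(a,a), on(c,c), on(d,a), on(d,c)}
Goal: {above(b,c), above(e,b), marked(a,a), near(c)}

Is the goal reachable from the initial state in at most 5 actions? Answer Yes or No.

Yes

1. push(a,d)  →  {above(b,c), above(e,b), marked(a,a), marked(b,a), on(a,a), on(c,c), on(d,a), on(d,c)}
2. push(c,d)  →  {above(b,c), above(e,b), marked(a,a), marked(b,a), marked(c,c), on(a,a), on(c,c), on(d,a), on(d,c)}
3. bind(c)  →  {above(b,c), above(e,b), linked(c), marked(a,a), marked(b,a), near(c), on(a,a), on(c,c), on(d,a), on(d,c)}
optimal plan length = 3; 3 ≤ 5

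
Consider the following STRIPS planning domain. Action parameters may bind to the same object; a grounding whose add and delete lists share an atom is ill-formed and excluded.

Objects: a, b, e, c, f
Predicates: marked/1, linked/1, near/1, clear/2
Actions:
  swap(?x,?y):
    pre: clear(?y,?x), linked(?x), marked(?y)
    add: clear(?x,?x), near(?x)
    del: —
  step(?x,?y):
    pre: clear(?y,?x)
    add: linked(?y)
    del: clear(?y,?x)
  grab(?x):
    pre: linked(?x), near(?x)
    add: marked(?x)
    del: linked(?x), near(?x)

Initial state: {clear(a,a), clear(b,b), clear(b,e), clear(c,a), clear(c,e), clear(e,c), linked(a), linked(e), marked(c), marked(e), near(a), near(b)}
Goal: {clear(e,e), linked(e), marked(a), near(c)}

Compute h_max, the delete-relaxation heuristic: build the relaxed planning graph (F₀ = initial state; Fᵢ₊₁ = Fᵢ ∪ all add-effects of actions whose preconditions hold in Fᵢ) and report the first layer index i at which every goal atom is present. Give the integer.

F0 = init (12 atoms)
F1 = F0 ∪ {clear(e,e), linked(b), linked(c), marked(a), near(e)}  (17 atoms)
F2 = F1 ∪ {clear(c,c), marked(b), near(c)}  (20 atoms)
goal ⊆ F2  ⇒  h_max = 2

2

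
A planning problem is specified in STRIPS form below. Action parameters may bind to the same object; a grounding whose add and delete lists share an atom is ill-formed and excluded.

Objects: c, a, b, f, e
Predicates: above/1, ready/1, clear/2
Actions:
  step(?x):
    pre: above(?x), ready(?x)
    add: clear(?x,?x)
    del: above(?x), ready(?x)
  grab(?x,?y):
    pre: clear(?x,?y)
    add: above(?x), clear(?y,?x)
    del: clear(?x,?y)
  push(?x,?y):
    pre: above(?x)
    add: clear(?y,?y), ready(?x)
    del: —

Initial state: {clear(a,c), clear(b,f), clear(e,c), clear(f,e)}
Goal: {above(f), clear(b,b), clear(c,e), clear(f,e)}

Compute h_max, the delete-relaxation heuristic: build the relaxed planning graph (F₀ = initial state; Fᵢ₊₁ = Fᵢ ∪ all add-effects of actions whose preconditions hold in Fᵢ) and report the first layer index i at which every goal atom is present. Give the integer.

F0 = init (4 atoms)
F1 = F0 ∪ {above(a), above(b), above(e), above(f), clear(c,a), clear(c,e), clear(e,f), clear(f,b)}  (12 atoms)
F2 = F1 ∪ {above(c), clear(a,a), clear(b,b), clear(c,c), clear(e,e), clear(f,f), ready(a), ready(b), ready(e), ready(f)}  (22 atoms)
goal ⊆ F2  ⇒  h_max = 2

2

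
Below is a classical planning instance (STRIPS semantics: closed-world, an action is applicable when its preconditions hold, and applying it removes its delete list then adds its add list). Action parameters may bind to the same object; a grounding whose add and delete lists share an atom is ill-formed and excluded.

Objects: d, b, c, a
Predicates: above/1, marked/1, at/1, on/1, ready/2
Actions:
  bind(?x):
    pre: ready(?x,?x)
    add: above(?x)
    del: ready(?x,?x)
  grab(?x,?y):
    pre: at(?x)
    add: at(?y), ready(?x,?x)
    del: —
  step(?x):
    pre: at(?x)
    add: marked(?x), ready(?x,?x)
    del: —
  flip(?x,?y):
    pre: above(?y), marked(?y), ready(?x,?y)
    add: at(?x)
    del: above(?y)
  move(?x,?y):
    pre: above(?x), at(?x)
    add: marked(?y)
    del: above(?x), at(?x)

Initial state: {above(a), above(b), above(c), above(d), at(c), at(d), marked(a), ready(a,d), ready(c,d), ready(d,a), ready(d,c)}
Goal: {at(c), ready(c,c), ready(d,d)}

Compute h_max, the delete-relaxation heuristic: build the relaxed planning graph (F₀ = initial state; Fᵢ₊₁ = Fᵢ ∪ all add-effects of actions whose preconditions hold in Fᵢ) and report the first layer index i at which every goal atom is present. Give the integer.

F0 = init (11 atoms)
F1 = F0 ∪ {at(a), at(b), marked(b), marked(c), marked(d), ready(c,c), ready(d,d)}  (18 atoms)
goal ⊆ F1  ⇒  h_max = 1

1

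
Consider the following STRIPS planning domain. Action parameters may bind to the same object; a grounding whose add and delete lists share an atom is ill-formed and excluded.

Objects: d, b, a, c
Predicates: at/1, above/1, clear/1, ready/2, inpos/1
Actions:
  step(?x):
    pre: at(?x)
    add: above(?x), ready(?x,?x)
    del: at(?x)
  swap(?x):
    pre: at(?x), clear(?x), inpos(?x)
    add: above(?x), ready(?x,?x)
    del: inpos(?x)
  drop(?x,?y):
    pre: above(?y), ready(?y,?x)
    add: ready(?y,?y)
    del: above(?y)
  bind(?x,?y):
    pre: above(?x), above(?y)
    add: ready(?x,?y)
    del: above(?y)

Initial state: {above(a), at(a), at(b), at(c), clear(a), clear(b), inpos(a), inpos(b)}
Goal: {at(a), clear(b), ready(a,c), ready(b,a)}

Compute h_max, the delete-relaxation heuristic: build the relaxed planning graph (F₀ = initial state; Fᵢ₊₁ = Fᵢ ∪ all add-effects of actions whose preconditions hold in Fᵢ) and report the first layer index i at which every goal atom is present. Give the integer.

F0 = init (8 atoms)
F1 = F0 ∪ {above(b), above(c), ready(a,a), ready(b,b), ready(c,c)}  (13 atoms)
F2 = F1 ∪ {ready(a,b), ready(a,c), ready(b,a), ready(b,c), ready(c,a), ready(c,b)}  (19 atoms)
goal ⊆ F2  ⇒  h_max = 2

2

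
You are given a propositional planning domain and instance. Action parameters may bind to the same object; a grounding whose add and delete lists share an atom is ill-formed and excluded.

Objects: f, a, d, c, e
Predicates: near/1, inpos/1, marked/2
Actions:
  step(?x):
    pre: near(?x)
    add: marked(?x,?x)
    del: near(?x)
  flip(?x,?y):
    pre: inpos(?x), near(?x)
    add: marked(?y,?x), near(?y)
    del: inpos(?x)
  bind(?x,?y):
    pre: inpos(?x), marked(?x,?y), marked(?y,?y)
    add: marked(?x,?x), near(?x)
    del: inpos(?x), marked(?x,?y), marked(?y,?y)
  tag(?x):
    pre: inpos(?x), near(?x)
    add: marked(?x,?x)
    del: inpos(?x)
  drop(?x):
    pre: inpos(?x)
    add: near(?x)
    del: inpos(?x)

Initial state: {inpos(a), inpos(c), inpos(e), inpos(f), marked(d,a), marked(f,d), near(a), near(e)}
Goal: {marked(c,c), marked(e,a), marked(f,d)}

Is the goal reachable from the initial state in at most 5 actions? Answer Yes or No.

1. flip(a,e)  →  {inpos(c), inpos(e), inpos(f), marked(d,a), marked(e,a), marked(f,d), near(a), near(e)}
2. flip(e,c)  →  {inpos(c), inpos(f), marked(c,e), marked(d,a), marked(e,a), marked(f,d), near(a), near(c), near(e)}
3. step(c)  →  {inpos(c), inpos(f), marked(c,c), marked(c,e), marked(d,a), marked(e,a), marked(f,d), near(a), near(e)}
optimal plan length = 3; 3 ≤ 5

Yes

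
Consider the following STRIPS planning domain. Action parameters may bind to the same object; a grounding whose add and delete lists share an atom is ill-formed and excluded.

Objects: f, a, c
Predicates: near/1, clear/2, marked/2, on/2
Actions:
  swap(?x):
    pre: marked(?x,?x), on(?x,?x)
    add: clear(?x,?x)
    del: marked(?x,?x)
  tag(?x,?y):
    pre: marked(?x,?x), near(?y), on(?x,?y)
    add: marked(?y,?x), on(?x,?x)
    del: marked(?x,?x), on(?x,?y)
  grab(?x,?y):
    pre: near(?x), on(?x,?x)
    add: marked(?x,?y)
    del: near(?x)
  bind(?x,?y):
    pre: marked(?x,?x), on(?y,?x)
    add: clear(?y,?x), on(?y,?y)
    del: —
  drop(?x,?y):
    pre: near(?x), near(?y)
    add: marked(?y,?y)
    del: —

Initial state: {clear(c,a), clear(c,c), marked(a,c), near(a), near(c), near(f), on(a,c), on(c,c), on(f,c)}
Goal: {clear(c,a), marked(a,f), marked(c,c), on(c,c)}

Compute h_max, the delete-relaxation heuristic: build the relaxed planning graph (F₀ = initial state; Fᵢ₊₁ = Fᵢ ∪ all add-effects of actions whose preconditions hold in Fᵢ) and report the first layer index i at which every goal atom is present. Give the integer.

F0 = init (9 atoms)
F1 = F0 ∪ {marked(a,a), marked(c,a), marked(c,c), marked(c,f), marked(f,f)}  (14 atoms)
F2 = F1 ∪ {clear(a,c), clear(f,c), on(a,a), on(f,f)}  (18 atoms)
F3 = F2 ∪ {clear(a,a), clear(f,f), marked(a,f), marked(f,a), marked(f,c)}  (23 atoms)
goal ⊆ F3  ⇒  h_max = 3

3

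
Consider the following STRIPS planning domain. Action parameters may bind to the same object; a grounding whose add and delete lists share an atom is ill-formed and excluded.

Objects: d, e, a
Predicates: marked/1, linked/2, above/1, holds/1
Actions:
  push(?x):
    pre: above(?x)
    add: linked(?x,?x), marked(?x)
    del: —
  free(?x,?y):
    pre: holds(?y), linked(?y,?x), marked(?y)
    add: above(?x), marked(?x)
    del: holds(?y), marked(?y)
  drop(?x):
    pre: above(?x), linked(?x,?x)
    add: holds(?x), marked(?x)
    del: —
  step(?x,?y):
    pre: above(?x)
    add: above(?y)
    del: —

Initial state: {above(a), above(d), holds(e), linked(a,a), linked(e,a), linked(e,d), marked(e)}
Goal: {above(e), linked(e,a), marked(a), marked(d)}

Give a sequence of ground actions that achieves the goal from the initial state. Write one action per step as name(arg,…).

push(d); push(a); step(d,e)

1. push(d)  →  {above(a), above(d), holds(e), linked(a,a), linked(d,d), linked(e,a), linked(e,d), marked(d), marked(e)}
2. push(a)  →  {above(a), above(d), holds(e), linked(a,a), linked(d,d), linked(e,a), linked(e,d), marked(a), marked(d), marked(e)}
3. step(d,e)  →  {above(a), above(d), above(e), holds(e), linked(a,a), linked(d,d), linked(e,a), linked(e,d), marked(a), marked(d), marked(e)}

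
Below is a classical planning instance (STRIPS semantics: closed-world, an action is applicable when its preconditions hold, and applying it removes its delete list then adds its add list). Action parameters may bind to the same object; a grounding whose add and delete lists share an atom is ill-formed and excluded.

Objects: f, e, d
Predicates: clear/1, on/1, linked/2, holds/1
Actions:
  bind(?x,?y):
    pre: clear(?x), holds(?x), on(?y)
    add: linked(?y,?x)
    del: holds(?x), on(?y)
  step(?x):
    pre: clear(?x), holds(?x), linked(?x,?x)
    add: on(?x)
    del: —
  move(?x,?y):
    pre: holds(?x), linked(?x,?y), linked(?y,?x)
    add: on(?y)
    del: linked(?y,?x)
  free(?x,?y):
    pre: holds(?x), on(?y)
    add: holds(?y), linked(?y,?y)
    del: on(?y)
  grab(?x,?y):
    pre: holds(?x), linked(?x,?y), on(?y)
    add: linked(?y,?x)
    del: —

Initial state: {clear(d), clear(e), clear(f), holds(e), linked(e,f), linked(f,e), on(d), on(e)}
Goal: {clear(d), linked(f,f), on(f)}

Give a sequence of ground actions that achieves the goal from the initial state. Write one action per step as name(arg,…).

1. move(e,f)  →  {clear(d), clear(e), clear(f), holds(e), linked(e,f), on(d), on(e), on(f)}
2. free(e,f)  →  {clear(d), clear(e), clear(f), holds(e), holds(f), linked(e,f), linked(f,f), on(d), on(e)}
3. step(f)  →  {clear(d), clear(e), clear(f), holds(e), holds(f), linked(e,f), linked(f,f), on(d), on(e), on(f)}

move(e,f); free(e,f); step(f)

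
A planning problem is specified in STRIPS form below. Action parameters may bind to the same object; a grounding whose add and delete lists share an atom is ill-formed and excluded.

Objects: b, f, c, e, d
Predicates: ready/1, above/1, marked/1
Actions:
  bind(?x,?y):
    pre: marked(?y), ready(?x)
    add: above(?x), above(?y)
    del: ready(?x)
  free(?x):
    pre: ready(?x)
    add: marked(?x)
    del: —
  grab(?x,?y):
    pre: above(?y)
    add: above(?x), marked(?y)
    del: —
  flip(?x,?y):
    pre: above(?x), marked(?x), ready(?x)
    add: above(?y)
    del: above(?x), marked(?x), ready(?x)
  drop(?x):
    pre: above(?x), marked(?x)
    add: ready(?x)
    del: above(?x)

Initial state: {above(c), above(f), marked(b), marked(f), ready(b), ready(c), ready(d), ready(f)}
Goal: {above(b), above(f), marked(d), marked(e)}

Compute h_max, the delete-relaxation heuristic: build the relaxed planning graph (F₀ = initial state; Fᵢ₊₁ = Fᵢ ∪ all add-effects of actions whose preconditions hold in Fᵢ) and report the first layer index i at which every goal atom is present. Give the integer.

2

F0 = init (8 atoms)
F1 = F0 ∪ {above(b), above(d), above(e), marked(c), marked(d)}  (13 atoms)
F2 = F1 ∪ {marked(e)}  (14 atoms)
goal ⊆ F2  ⇒  h_max = 2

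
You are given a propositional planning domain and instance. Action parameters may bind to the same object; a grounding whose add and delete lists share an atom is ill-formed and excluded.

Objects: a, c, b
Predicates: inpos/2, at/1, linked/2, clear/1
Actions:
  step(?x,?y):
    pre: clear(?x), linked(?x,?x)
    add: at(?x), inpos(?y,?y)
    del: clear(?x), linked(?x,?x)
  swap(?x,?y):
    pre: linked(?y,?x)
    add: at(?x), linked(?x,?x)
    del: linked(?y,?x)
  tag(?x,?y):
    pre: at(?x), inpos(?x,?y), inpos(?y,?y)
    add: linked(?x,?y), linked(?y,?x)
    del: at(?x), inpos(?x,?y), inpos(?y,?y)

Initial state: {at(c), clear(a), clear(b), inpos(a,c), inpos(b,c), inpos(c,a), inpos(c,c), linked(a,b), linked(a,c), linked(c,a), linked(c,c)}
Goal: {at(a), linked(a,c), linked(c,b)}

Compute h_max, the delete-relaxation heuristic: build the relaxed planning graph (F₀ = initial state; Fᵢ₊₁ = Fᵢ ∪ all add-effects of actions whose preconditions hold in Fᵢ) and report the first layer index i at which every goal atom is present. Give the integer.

F0 = init (11 atoms)
F1 = F0 ∪ {at(a), at(b), linked(a,a), linked(b,b)}  (15 atoms)
F2 = F1 ∪ {inpos(a,a), inpos(b,b), linked(b,c), linked(c,b)}  (19 atoms)
goal ⊆ F2  ⇒  h_max = 2

2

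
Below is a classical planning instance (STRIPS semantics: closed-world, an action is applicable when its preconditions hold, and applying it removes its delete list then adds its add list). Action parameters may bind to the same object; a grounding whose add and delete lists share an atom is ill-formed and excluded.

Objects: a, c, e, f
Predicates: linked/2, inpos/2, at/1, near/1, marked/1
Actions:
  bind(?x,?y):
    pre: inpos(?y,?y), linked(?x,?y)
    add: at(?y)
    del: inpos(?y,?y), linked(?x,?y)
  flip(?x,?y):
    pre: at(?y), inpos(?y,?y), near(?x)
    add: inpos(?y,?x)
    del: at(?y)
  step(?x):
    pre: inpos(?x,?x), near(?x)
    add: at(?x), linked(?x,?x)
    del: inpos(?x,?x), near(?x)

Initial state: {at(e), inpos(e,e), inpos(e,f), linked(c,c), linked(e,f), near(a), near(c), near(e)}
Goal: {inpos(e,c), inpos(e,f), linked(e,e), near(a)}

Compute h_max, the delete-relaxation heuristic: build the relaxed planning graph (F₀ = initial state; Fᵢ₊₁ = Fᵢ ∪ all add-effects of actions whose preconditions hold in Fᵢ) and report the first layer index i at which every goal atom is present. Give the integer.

F0 = init (8 atoms)
F1 = F0 ∪ {inpos(e,a), inpos(e,c), linked(e,e)}  (11 atoms)
goal ⊆ F1  ⇒  h_max = 1

1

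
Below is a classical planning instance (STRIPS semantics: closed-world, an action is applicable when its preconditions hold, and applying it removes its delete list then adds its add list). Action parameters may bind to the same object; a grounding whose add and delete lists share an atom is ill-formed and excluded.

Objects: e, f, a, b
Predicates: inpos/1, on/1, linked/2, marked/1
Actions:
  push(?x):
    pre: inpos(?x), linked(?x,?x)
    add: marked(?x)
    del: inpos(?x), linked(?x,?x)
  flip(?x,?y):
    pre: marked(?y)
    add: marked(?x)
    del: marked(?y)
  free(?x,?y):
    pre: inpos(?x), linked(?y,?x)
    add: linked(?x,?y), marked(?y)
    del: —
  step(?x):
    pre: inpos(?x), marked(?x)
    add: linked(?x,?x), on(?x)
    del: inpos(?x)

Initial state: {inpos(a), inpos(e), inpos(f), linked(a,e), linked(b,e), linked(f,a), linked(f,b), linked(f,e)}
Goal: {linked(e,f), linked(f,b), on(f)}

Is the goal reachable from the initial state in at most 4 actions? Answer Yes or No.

1. free(e,f)  →  {inpos(a), inpos(e), inpos(f), linked(a,e), linked(b,e), linked(e,f), linked(f,a), linked(f,b), linked(f,e), marked(f)}
2. step(f)  →  {inpos(a), inpos(e), linked(a,e), linked(b,e), linked(e,f), linked(f,a), linked(f,b), linked(f,e), linked(f,f), marked(f), on(f)}
optimal plan length = 2; 2 ≤ 4

Yes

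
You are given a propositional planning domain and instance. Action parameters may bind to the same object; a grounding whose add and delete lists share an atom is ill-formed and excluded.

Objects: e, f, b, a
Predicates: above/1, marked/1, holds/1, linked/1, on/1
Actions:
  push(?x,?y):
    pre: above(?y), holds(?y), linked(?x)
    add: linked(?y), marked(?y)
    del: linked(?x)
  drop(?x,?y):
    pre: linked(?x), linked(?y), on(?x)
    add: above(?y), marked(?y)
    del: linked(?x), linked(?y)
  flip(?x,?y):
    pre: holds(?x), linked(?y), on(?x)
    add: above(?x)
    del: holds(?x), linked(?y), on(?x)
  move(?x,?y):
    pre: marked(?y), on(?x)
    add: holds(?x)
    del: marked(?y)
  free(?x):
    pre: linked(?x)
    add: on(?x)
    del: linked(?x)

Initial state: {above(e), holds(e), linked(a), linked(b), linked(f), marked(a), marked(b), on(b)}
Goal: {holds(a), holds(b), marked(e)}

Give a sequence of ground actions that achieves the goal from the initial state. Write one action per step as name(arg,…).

push(f,e); move(b,b); free(a); move(a,a)

1. push(f,e)  →  {above(e), holds(e), linked(a), linked(b), linked(e), marked(a), marked(b), marked(e), on(b)}
2. move(b,b)  →  {above(e), holds(b), holds(e), linked(a), linked(b), linked(e), marked(a), marked(e), on(b)}
3. free(a)  →  {above(e), holds(b), holds(e), linked(b), linked(e), marked(a), marked(e), on(a), on(b)}
4. move(a,a)  →  {above(e), holds(a), holds(b), holds(e), linked(b), linked(e), marked(e), on(a), on(b)}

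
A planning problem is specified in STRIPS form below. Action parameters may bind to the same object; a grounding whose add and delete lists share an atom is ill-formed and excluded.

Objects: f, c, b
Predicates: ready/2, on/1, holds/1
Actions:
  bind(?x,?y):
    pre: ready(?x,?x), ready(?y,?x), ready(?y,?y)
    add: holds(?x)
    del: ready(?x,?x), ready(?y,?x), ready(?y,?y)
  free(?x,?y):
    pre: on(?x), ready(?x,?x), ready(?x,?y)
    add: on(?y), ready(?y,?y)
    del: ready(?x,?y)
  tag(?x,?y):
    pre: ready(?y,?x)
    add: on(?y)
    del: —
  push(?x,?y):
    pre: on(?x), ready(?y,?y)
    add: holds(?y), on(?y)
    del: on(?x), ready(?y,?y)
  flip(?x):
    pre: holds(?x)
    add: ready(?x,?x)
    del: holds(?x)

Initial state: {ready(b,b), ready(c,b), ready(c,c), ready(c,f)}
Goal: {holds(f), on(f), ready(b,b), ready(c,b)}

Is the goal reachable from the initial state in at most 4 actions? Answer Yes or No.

1. tag(f,c)  →  {on(c), ready(b,b), ready(c,b), ready(c,c), ready(c,f)}
2. free(c,f)  →  {on(c), on(f), ready(b,b), ready(c,b), ready(c,c), ready(f,f)}
3. bind(f,f)  →  {holds(f), on(c), on(f), ready(b,b), ready(c,b), ready(c,c)}
optimal plan length = 3; 3 ≤ 4

Yes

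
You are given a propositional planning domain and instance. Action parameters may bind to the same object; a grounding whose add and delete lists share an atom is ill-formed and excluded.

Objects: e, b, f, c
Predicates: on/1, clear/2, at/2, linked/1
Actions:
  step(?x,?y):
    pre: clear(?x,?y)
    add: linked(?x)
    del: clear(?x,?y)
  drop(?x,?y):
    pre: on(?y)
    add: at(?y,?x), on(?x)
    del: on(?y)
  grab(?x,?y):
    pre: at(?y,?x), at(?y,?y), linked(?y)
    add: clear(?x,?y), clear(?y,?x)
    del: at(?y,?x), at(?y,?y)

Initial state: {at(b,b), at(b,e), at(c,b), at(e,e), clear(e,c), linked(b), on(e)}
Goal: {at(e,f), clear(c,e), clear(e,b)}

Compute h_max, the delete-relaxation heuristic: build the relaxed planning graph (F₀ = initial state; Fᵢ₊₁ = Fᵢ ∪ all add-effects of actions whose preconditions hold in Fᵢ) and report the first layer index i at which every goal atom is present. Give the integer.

F0 = init (7 atoms)
F1 = F0 ∪ {at(e,b), at(e,c), at(e,f), clear(b,b), clear(b,e), clear(e,b), linked(e), on(b), on(c), on(f)}  (17 atoms)
F2 = F1 ∪ {at(b,c), at(b,f), at(c,e), at(c,f), at(f,b), at(f,c), at(f,e), clear(c,e), clear(e,e), clear(e,f), clear(f,e)}  (28 atoms)
goal ⊆ F2  ⇒  h_max = 2

2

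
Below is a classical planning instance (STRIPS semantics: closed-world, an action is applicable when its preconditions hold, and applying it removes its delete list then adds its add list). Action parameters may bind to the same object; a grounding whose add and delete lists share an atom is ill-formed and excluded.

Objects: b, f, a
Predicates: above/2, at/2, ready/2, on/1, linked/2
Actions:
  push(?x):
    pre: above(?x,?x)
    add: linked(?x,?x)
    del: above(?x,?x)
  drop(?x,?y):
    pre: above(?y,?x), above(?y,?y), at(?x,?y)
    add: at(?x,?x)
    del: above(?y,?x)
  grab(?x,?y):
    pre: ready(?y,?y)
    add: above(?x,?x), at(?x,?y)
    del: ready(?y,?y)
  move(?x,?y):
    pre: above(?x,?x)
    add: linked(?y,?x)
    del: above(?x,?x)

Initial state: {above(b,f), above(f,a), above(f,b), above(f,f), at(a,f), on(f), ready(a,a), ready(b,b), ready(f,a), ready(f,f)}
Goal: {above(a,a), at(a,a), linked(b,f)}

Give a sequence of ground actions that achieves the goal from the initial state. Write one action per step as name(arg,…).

grab(a,a); move(f,b)

1. grab(a,a)  →  {above(a,a), above(b,f), above(f,a), above(f,b), above(f,f), at(a,a), at(a,f), on(f), ready(b,b), ready(f,a), ready(f,f)}
2. move(f,b)  →  {above(a,a), above(b,f), above(f,a), above(f,b), at(a,a), at(a,f), linked(b,f), on(f), ready(b,b), ready(f,a), ready(f,f)}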